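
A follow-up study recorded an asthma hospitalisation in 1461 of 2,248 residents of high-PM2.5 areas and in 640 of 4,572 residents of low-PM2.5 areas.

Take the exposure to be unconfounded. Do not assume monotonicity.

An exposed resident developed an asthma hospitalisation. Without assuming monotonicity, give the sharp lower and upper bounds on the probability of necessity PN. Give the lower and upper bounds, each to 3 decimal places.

p₁ = P(outcome | exposed) = 1461/2248 = 0.64991
p₀ = P(outcome | unexposed) = 640/4572 = 0.13998
Under exogeneity alone the bounds on PN are max{0,(p₁−p₀)/p₁} ≤ PN ≤ min{1,(1−p₀)/p₁}.
  lower = (p₁ − p₀)/p₁ = 0.50993 / 0.64991 ≈ 0.7846
  upper = min{1, (1 − p₀)/p₁} = 0.86002 / 0.64991 ≈ 1.3233 → capped at 1

0.785 ≤ PN ≤ 1.000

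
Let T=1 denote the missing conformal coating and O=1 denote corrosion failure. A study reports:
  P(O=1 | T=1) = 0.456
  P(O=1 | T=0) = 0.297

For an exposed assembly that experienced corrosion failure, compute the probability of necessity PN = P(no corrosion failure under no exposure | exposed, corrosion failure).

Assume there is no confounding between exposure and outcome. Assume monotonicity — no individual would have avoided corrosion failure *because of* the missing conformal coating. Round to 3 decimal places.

PN ≈ 0.349

Let p₁ = 0.456, p₀ = 0.297.
Under exogeneity and monotonicity, PN = (p₁ − p₀) / p₁.
PN = (0.456 − 0.297) / 0.456 = 0.159 / 0.456 ≈ 0.3487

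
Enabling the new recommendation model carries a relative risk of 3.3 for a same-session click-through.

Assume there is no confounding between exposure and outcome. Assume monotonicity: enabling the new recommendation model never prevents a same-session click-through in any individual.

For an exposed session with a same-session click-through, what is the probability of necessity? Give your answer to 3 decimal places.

PN ≈ 0.697

Under exogeneity and monotonicity, PN = (RR − 1) / RR = 1 − 1/RR.
PN = (3.3 − 1) / 3.3 = 2.3 / 3.3 ≈ 0.6970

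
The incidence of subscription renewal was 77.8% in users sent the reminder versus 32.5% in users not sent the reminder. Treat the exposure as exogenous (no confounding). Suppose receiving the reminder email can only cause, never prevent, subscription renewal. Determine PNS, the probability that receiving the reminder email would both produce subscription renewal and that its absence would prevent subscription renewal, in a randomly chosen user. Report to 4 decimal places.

p₁ = 0.778, p₀ = 0.325.
Under exogeneity and monotonicity, PNS = p₁ − p₀.
PNS = 0.778 − 0.325 = 0.453

PNS ≈ 0.4530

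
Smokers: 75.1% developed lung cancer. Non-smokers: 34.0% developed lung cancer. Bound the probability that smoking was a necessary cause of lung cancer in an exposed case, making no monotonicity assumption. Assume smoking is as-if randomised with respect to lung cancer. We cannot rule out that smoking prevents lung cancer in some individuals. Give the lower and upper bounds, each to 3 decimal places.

p₁ = 0.751, p₀ = 0.34.
Under exogeneity alone the bounds on PN are max{0,(p₁−p₀)/p₁} ≤ PN ≤ min{1,(1−p₀)/p₁}.
  lower = (p₁ − p₀)/p₁ = 0.411 / 0.751 ≈ 0.5473
  upper = min{1, (1 − p₀)/p₁} = 0.66 / 0.751 ≈ 0.8788

0.547 ≤ PN ≤ 0.879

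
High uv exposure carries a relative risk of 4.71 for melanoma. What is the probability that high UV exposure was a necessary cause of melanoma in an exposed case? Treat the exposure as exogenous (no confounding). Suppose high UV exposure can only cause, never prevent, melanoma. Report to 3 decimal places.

PN ≈ 0.788

Under exogeneity and monotonicity, PN = (RR − 1) / RR = 1 − 1/RR.
PN = (4.71 − 1) / 4.71 = 3.71 / 4.71 ≈ 0.7877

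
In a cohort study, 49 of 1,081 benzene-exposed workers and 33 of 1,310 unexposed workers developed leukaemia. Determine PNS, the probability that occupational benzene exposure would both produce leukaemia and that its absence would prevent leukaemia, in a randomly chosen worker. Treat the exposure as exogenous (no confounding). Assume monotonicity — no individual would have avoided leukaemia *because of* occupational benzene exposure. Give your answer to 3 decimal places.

p₁ = P(outcome | exposed) = 49/1081 = 0.045328
p₀ = P(outcome | unexposed) = 33/1310 = 0.025191
Under exogeneity and monotonicity, PNS = p₁ − p₀.
PNS = 0.045328 − 0.025191 = 0.020138

PNS ≈ 0.020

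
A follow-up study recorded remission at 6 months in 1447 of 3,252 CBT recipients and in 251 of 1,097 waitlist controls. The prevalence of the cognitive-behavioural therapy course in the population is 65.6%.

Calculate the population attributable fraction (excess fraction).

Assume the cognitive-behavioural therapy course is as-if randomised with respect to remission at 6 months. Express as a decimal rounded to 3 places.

p₁ = P(outcome | exposed) = 1447/3252 = 0.44496
p₀ = P(outcome | unexposed) = 251/1097 = 0.22881
Overall risk P(Y=1) = π·p₁ + (1−π)·p₀ = 0.656×0.44496 + 0.344×0.22881 = 0.3706.
Under exogeneity, PAF = [P(Y=1) − p₀] / P(Y=1).
PAF = (0.3706 − 0.22881) / 0.3706 ≈ 0.3826

PAF ≈ 0.383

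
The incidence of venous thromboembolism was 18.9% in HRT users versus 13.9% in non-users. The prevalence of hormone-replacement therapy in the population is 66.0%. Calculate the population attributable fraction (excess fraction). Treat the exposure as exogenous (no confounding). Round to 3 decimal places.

p₁ = 0.189, p₀ = 0.139.
Overall risk P(Y=1) = π·p₁ + (1−π)·p₀ = 0.66×0.189 + 0.34×0.139 = 0.172.
Under exogeneity, PAF = [P(Y=1) − p₀] / P(Y=1).
PAF = (0.172 − 0.139) / 0.172 ≈ 0.1919

PAF ≈ 0.192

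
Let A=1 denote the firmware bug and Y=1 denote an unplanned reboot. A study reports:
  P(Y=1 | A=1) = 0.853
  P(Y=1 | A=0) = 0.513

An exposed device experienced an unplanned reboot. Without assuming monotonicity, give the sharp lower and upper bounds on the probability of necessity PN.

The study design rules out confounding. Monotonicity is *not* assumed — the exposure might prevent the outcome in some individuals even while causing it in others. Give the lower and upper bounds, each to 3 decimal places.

0.399 ≤ PN ≤ 0.571

Let p₁ = 0.853, p₀ = 0.513.
Under exogeneity alone the bounds on PN are max{0,(p₁−p₀)/p₁} ≤ PN ≤ min{1,(1−p₀)/p₁}.
  lower = (p₁ − p₀)/p₁ = 0.34 / 0.853 ≈ 0.3986
  upper = min{1, (1 − p₀)/p₁} = 0.487 / 0.853 ≈ 0.5709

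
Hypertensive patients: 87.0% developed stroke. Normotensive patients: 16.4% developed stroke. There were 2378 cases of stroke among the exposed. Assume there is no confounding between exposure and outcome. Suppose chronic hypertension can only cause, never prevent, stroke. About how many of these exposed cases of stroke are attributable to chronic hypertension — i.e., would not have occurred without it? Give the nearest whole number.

p₁ = 0.87, p₀ = 0.164.
PN = (p₁ − p₀)/p₁ = (0.87 − 0.164) / 0.87 ≈ 0.81149.
Attributable cases ≈ PN × (exposed cases) = 0.81149 × 2378 ≈ 1929.73.

about 1930 cases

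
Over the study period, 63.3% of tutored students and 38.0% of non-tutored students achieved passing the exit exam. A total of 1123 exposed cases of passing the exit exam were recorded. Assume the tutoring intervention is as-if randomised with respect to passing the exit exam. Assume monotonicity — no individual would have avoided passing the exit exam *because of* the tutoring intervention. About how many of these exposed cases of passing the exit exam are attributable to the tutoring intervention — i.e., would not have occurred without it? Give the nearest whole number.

about 449 cases

p₁ = 0.633, p₀ = 0.38.
PN = (p₁ − p₀)/p₁ = (0.633 − 0.38) / 0.633 ≈ 0.39968.
Attributable cases ≈ PN × (exposed cases) = 0.39968 × 1123 ≈ 448.85.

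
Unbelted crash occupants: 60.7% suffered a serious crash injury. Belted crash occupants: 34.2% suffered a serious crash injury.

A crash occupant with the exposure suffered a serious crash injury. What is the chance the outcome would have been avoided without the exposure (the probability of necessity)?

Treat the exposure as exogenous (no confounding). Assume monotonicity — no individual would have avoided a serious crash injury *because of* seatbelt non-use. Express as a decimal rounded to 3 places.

PN ≈ 0.437

p₁ = 0.607, p₀ = 0.342.
Under exogeneity and monotonicity, PN = (p₁ − p₀) / p₁.
PN = (0.607 − 0.342) / 0.607 = 0.265 / 0.607 ≈ 0.4366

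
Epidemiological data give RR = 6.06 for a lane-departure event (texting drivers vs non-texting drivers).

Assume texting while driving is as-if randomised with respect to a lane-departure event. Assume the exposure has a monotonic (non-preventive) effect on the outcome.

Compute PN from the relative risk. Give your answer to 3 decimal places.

PN ≈ 0.835

Under exogeneity and monotonicity, PN = (RR − 1) / RR = 1 − 1/RR.
PN = (6.06 − 1) / 6.06 = 5.06 / 6.06 ≈ 0.8350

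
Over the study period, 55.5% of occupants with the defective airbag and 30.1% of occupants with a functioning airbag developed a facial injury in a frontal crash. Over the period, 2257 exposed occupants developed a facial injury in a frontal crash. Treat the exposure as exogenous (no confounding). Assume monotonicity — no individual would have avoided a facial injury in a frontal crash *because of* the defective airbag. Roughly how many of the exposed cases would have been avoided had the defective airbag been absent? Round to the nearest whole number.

p₁ = 0.555, p₀ = 0.301.
PN = (p₁ − p₀)/p₁ = (0.555 − 0.301) / 0.555 ≈ 0.45766.
Attributable cases ≈ PN × (exposed cases) = 0.45766 × 2257 ≈ 1032.93.

about 1033 cases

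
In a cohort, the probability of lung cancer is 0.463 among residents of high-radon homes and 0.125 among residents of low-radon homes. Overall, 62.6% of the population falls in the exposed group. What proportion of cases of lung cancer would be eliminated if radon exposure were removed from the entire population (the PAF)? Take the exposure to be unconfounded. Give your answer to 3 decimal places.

Let p₁ = 0.463, p₀ = 0.125.
Overall risk P(Y=1) = π·p₁ + (1−π)·p₀ = 0.626×0.463 + 0.374×0.125 = 0.33659.
Under exogeneity, PAF = [P(Y=1) − p₀] / P(Y=1).
PAF = (0.33659 − 0.125) / 0.33659 ≈ 0.6286

PAF ≈ 0.629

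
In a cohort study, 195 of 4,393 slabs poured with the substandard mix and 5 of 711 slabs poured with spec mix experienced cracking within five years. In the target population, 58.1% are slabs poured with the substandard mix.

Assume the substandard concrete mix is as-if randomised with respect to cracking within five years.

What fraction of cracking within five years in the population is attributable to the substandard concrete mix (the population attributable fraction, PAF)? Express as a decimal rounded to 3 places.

PAF ≈ 0.755

p₁ = P(outcome | exposed) = 195/4393 = 0.044389
p₀ = P(outcome | unexposed) = 5/711 = 0.0070323
Overall risk P(Y=1) = π·p₁ + (1−π)·p₀ = 0.581×0.044389 + 0.419×0.0070323 = 0.028736.
Under exogeneity, PAF = [P(Y=1) − p₀] / P(Y=1).
PAF = (0.028736 − 0.0070323) / 0.028736 ≈ 0.7553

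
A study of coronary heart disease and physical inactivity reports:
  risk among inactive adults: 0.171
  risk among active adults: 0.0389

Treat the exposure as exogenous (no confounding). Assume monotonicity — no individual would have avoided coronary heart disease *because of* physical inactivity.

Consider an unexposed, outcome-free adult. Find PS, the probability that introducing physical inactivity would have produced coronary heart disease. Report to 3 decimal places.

PS ≈ 0.137

Let p₁ = 0.171, p₀ = 0.0389.
Under exogeneity and monotonicity, PS = (p₁ − p₀) / (1 − p₀).
PS = (0.171 − 0.0389) / (1 − 0.0389) = 0.1321 / 0.9611 ≈ 0.1374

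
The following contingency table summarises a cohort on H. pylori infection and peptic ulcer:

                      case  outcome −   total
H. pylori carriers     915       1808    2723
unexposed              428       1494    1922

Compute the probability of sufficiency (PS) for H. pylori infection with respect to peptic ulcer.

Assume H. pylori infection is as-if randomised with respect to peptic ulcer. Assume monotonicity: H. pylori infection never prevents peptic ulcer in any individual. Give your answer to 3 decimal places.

p₁ = P(outcome | exposed) = 915/2723 = 0.33603
p₀ = P(outcome | unexposed) = 428/1922 = 0.22268
Under exogeneity and monotonicity, PS = (p₁ − p₀)/(1 − p₀).
PS = (0.33603 − 0.22268) / 0.77732 ≈ 0.1458

PS ≈ 0.146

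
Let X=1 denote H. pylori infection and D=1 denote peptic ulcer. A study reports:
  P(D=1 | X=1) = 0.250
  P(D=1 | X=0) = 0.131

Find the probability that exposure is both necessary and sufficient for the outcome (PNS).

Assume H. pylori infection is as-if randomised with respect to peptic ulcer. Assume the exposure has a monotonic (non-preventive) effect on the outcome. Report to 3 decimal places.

PNS ≈ 0.119

Let p₁ = 0.25, p₀ = 0.131.
Under exogeneity and monotonicity, PNS = p₁ − p₀.
PNS = 0.25 − 0.131 = 0.119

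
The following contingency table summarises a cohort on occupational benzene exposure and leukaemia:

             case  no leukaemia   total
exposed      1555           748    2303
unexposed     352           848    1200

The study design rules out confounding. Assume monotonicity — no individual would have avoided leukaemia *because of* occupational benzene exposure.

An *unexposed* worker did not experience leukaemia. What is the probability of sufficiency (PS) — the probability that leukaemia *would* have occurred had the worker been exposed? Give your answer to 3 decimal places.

p₁ = P(outcome | exposed) = 1555/2303 = 0.67521
p₀ = P(outcome | unexposed) = 352/1200 = 0.29333
Under exogeneity and monotonicity, PS = (p₁ − p₀)/(1 − p₀).
PS = (0.67521 − 0.29333) / 0.70667 ≈ 0.5404

PS ≈ 0.540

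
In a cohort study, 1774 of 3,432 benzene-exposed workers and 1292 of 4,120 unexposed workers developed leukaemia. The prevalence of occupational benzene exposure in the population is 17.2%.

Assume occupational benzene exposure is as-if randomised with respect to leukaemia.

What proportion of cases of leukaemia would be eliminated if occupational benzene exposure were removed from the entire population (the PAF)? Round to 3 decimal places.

p₁ = P(outcome | exposed) = 1774/3432 = 0.5169
p₀ = P(outcome | unexposed) = 1292/4120 = 0.31359
Overall risk P(Y=1) = π·p₁ + (1−π)·p₀ = 0.172×0.5169 + 0.828×0.31359 = 0.34856.
Under exogeneity, PAF = [P(Y=1) − p₀] / P(Y=1).
PAF = (0.34856 − 0.31359) / 0.34856 ≈ 0.1003

PAF ≈ 0.100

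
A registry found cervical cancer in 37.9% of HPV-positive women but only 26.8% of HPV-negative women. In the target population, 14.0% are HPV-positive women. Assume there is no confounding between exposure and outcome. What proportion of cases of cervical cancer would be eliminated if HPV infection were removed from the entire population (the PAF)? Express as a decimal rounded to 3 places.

PAF ≈ 0.055

p₁ = 0.379, p₀ = 0.268.
Overall risk P(Y=1) = π·p₁ + (1−π)·p₀ = 0.14×0.379 + 0.86×0.268 = 0.28354.
Under exogeneity, PAF = [P(Y=1) − p₀] / P(Y=1).
PAF = (0.28354 − 0.268) / 0.28354 ≈ 0.0548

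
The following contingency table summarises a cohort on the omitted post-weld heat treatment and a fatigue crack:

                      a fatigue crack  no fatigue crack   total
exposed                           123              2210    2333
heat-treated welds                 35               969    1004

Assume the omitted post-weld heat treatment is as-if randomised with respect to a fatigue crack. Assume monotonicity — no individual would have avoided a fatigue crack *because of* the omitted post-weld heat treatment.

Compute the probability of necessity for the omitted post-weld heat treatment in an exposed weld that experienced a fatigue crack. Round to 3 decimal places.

PN ≈ 0.339

p₁ = P(outcome | exposed) = 123/2333 = 0.052722
p₀ = P(outcome | unexposed) = 35/1004 = 0.034861
Under exogeneity and monotonicity, PN = (p₁ − p₀) / p₁.
PN = (0.052722 − 0.034861) / 0.052722 = 0.017861 / 0.052722 ≈ 0.3388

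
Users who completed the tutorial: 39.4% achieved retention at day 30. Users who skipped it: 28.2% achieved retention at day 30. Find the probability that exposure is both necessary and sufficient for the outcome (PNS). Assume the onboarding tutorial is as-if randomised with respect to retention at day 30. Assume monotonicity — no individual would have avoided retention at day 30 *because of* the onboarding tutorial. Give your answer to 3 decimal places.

p₁ = 0.394, p₀ = 0.282.
Under exogeneity and monotonicity, PNS = p₁ − p₀.
PNS = 0.394 − 0.282 = 0.112

PNS ≈ 0.112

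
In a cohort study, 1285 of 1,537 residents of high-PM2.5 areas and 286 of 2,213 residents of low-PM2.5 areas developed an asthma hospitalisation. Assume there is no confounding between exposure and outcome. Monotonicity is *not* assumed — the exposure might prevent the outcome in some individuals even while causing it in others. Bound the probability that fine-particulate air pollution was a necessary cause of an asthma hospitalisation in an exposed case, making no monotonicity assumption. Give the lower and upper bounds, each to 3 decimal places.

p₁ = P(outcome | exposed) = 1285/1537 = 0.83604
p₀ = P(outcome | unexposed) = 286/2213 = 0.12924
Under exogeneity alone the bounds on PN are max{0,(p₁−p₀)/p₁} ≤ PN ≤ min{1,(1−p₀)/p₁}.
  lower = (p₁ − p₀)/p₁ = 0.70681 / 0.83604 ≈ 0.8454
  upper = min{1, (1 − p₀)/p₁} = 0.87076 / 0.83604 ≈ 1.0415 → capped at 1

0.845 ≤ PN ≤ 1.000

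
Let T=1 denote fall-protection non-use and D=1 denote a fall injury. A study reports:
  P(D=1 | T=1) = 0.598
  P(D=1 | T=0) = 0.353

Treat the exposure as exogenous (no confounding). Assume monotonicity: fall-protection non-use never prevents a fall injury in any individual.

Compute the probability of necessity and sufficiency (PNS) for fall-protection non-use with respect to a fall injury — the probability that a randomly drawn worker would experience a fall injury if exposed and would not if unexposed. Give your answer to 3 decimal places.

Let p₁ = 0.598, p₀ = 0.353.
Under exogeneity and monotonicity, PNS = p₁ − p₀.
PNS = 0.598 − 0.353 = 0.245

PNS ≈ 0.245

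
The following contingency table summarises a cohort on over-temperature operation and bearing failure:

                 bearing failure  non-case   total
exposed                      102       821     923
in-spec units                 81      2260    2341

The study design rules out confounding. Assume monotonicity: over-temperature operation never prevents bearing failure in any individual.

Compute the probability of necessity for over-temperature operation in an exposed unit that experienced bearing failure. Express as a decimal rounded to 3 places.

p₁ = P(outcome | exposed) = 102/923 = 0.11051
p₀ = P(outcome | unexposed) = 81/2341 = 0.034601
Under exogeneity and monotonicity, PN = (p₁ − p₀)/p₁.
PN = (0.11051 − 0.034601) / 0.11051 ≈ 0.6869

PN ≈ 0.687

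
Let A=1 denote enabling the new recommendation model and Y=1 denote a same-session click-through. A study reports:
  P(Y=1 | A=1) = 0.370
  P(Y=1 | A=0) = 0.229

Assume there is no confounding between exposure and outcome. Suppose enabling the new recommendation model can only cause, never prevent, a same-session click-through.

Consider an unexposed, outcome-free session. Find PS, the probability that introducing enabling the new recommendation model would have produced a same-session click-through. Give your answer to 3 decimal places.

Let p₁ = 0.37, p₀ = 0.229.
Under exogeneity and monotonicity, PS = (p₁ − p₀) / (1 − p₀).
PS = (0.37 − 0.229) / (1 − 0.229) = 0.141 / 0.771 ≈ 0.1829

PS ≈ 0.183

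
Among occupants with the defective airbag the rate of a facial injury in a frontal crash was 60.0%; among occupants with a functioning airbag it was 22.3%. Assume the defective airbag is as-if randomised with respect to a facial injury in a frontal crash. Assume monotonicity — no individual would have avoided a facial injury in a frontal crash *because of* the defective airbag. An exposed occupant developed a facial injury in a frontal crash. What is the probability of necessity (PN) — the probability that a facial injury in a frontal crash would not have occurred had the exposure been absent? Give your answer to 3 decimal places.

p₁ = 0.6, p₀ = 0.223.
Under exogeneity and monotonicity, PN = (p₁ − p₀) / p₁.
PN = (0.6 − 0.223) / 0.6 = 0.377 / 0.6 ≈ 0.6283

PN ≈ 0.628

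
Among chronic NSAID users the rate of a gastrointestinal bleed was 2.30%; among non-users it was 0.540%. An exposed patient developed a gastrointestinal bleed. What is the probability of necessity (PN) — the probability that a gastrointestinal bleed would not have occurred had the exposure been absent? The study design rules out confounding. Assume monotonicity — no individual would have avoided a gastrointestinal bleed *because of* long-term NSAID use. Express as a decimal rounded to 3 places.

PN ≈ 0.765

p₁ = 0.023, p₀ = 0.0054.
Under exogeneity and monotonicity, PN = (p₁ − p₀) / p₁.
PN = (0.023 − 0.0054) / 0.023 = 0.0176 / 0.023 ≈ 0.7652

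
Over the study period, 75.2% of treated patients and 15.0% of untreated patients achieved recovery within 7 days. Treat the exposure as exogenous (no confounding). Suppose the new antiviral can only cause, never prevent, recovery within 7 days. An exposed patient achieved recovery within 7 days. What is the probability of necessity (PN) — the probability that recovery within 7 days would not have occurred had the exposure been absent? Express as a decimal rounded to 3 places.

p₁ = 0.752, p₀ = 0.15.
Under exogeneity and monotonicity, PN = (p₁ − p₀) / p₁.
PN = (0.752 − 0.15) / 0.752 = 0.602 / 0.752 ≈ 0.8005

PN ≈ 0.801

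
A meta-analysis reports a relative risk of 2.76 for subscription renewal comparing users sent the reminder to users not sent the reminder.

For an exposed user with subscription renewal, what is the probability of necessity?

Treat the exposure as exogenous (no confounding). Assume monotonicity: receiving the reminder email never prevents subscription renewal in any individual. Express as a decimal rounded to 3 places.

PN ≈ 0.638

Under exogeneity and monotonicity, PN = (RR − 1) / RR = 1 − 1/RR.
PN = (2.76 − 1) / 2.76 = 1.76 / 2.76 ≈ 0.6377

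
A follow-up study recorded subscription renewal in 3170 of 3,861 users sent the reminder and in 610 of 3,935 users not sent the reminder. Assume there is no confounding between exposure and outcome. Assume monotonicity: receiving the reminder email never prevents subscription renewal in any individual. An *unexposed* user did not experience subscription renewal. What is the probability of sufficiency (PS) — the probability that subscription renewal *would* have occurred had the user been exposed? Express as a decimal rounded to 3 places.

PS ≈ 0.788

p₁ = P(outcome | exposed) = 3170/3861 = 0.82103
p₀ = P(outcome | unexposed) = 610/3935 = 0.15502
Under exogeneity and monotonicity, PS = (p₁ − p₀) / (1 − p₀).
PS = (0.82103 − 0.15502) / (1 − 0.15502) = 0.66601 / 0.84498 ≈ 0.7882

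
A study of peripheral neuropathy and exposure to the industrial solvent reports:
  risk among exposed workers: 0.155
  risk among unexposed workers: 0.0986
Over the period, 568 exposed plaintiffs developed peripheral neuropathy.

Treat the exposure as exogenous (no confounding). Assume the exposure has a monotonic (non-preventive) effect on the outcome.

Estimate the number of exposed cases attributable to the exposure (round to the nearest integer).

about 207 cases

Let p₁ = 0.155, p₀ = 0.0986.
PN = (p₁ − p₀)/p₁ = (0.155 − 0.0986) / 0.155 ≈ 0.36387.
Attributable cases ≈ PN × (exposed cases) = 0.36387 × 568 ≈ 206.68.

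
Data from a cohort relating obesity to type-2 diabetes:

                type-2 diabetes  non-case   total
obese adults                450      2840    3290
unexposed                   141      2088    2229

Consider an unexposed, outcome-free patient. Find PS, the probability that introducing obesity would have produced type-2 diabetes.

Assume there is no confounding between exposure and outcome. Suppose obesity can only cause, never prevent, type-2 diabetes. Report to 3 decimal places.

PS ≈ 0.078

p₁ = P(outcome | exposed) = 450/3290 = 0.13678
p₀ = P(outcome | unexposed) = 141/2229 = 0.063257
Under exogeneity and monotonicity, PS = (p₁ − p₀)/(1 − p₀).
PS = (0.13678 − 0.063257) / 0.93674 ≈ 0.0785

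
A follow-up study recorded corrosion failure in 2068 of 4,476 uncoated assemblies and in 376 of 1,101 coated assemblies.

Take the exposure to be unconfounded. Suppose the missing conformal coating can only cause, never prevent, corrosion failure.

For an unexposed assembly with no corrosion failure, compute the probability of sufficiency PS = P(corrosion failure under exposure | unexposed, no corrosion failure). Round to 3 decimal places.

PS ≈ 0.183

p₁ = P(outcome | exposed) = 2068/4476 = 0.46202
p₀ = P(outcome | unexposed) = 376/1101 = 0.34151
Under exogeneity and monotonicity, PS = (p₁ − p₀) / (1 − p₀).
PS = (0.46202 − 0.34151) / (1 − 0.34151) = 0.12051 / 0.65849 ≈ 0.1830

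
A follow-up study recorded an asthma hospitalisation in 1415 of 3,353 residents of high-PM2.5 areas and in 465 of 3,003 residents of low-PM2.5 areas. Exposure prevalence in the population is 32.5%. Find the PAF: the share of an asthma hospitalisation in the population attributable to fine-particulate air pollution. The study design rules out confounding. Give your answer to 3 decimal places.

PAF ≈ 0.359

p₁ = P(outcome | exposed) = 1415/3353 = 0.42201
p₀ = P(outcome | unexposed) = 465/3003 = 0.15485
Overall risk P(Y=1) = π·p₁ + (1−π)·p₀ = 0.325×0.42201 + 0.675×0.15485 = 0.24167.
Under exogeneity, PAF = [P(Y=1) − p₀] / P(Y=1).
PAF = (0.24167 − 0.15485) / 0.24167 ≈ 0.3593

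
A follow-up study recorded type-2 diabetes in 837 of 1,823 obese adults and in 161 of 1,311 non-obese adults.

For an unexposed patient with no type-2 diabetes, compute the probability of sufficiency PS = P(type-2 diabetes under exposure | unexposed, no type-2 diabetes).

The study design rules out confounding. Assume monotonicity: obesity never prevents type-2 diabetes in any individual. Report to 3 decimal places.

p₁ = P(outcome | exposed) = 837/1823 = 0.45913
p₀ = P(outcome | unexposed) = 161/1311 = 0.12281
Under exogeneity and monotonicity, PS = (p₁ − p₀) / (1 − p₀).
PS = (0.45913 − 0.12281) / (1 − 0.12281) = 0.33633 / 0.87719 ≈ 0.3834

PS ≈ 0.383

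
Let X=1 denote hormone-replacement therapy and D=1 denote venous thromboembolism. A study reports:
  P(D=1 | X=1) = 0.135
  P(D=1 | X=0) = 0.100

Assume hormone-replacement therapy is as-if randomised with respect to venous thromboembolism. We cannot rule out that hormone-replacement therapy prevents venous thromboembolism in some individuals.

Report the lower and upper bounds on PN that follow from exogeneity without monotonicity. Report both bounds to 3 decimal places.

0.259 ≤ PN ≤ 1.000

Let p₁ = 0.135, p₀ = 0.1.
Under exogeneity alone the bounds on PN are max{0,(p₁−p₀)/p₁} ≤ PN ≤ min{1,(1−p₀)/p₁}.
  lower = (p₁ − p₀)/p₁ = 0.035 / 0.135 ≈ 0.2593
  upper = min{1, (1 − p₀)/p₁} = 0.9 / 0.135 ≈ 6.6667 → capped at 1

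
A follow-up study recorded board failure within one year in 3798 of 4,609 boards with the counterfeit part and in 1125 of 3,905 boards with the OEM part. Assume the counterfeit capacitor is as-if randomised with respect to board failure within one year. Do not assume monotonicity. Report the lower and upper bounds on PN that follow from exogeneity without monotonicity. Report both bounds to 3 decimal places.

p₁ = P(outcome | exposed) = 3798/4609 = 0.82404
p₀ = P(outcome | unexposed) = 1125/3905 = 0.28809
Under exogeneity alone the bounds on PN are max{0,(p₁−p₀)/p₁} ≤ PN ≤ min{1,(1−p₀)/p₁}.
  lower = (p₁ − p₀)/p₁ = 0.53595 / 0.82404 ≈ 0.6504
  upper = min{1, (1 − p₀)/p₁} = 0.71191 / 0.82404 ≈ 0.8639

0.650 ≤ PN ≤ 0.864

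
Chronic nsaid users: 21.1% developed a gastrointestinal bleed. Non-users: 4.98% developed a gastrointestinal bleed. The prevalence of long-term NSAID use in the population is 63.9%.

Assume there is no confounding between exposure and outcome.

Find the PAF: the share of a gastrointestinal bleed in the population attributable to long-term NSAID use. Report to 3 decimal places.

PAF ≈ 0.674

p₁ = 0.211, p₀ = 0.0498.
Overall risk P(Y=1) = π·p₁ + (1−π)·p₀ = 0.639×0.211 + 0.361×0.0498 = 0.15281.
Under exogeneity, PAF = [P(Y=1) − p₀] / P(Y=1).
PAF = (0.15281 − 0.0498) / 0.15281 ≈ 0.6741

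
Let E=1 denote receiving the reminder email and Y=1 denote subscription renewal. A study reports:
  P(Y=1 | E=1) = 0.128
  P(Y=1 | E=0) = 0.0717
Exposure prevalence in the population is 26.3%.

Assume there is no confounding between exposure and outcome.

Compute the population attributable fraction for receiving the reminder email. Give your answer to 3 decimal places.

Let p₁ = 0.128, p₀ = 0.0717.
Overall risk P(Y=1) = π·p₁ + (1−π)·p₀ = 0.263×0.128 + 0.737×0.0717 = 0.086507.
Under exogeneity, PAF = [P(Y=1) − p₀] / P(Y=1).
PAF = (0.086507 − 0.0717) / 0.086507 ≈ 0.1712

PAF ≈ 0.171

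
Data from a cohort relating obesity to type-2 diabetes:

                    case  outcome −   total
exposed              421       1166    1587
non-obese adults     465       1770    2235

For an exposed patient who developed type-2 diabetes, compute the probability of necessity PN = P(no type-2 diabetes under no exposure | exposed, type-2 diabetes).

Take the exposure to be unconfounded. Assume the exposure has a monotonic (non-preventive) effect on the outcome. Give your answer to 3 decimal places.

PN ≈ 0.216

p₁ = P(outcome | exposed) = 421/1587 = 0.26528
p₀ = P(outcome | unexposed) = 465/2235 = 0.20805
Under exogeneity and monotonicity, PN = (p₁ − p₀) / p₁.
PN = (0.26528 − 0.20805) / 0.26528 = 0.057227 / 0.26528 ≈ 0.2157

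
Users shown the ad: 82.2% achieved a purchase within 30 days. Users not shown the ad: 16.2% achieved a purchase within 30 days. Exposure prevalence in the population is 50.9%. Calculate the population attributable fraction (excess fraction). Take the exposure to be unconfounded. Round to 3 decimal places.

p₁ = 0.822, p₀ = 0.162.
Overall risk P(Y=1) = π·p₁ + (1−π)·p₀ = 0.509×0.822 + 0.491×0.162 = 0.49794.
Under exogeneity, PAF = [P(Y=1) − p₀] / P(Y=1).
PAF = (0.49794 − 0.162) / 0.49794 ≈ 0.6747

PAF ≈ 0.675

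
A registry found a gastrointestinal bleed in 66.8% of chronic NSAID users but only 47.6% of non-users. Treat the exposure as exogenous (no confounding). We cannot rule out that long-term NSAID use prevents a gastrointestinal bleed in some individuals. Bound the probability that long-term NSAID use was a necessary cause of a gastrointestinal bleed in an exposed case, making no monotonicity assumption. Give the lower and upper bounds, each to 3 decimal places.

0.287 ≤ PN ≤ 0.784

p₁ = 0.668, p₀ = 0.476.
Under exogeneity alone the bounds on PN are max{0,(p₁−p₀)/p₁} ≤ PN ≤ min{1,(1−p₀)/p₁}.
  lower = (p₁ − p₀)/p₁ = 0.192 / 0.668 ≈ 0.2874
  upper = min{1, (1 − p₀)/p₁} = 0.524 / 0.668 ≈ 0.7844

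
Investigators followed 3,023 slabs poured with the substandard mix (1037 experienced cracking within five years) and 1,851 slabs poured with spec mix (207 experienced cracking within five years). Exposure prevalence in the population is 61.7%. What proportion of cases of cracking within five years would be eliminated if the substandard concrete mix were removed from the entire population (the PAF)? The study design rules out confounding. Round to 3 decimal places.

PAF ≈ 0.561

p₁ = P(outcome | exposed) = 1037/3023 = 0.34304
p₀ = P(outcome | unexposed) = 207/1851 = 0.11183
Overall risk P(Y=1) = π·p₁ + (1−π)·p₀ = 0.617×0.34304 + 0.383×0.11183 = 0.25449.
Under exogeneity, PAF = [P(Y=1) − p₀] / P(Y=1).
PAF = (0.25449 − 0.11183) / 0.25449 ≈ 0.5606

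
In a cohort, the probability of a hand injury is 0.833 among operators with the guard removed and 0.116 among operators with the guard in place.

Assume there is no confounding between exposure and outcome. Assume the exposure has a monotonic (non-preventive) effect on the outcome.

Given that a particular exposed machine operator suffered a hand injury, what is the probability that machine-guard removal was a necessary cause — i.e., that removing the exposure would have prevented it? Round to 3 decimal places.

Let p₁ = 0.833, p₀ = 0.116.
Under exogeneity and monotonicity, PN = (p₁ − p₀) / p₁.
PN = (0.833 − 0.116) / 0.833 = 0.717 / 0.833 ≈ 0.8607

PN ≈ 0.861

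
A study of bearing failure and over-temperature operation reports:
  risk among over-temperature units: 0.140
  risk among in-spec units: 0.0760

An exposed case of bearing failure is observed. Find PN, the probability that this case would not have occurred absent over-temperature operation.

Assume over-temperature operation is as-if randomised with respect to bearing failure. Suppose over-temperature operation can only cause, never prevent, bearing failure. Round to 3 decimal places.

Let p₁ = 0.14, p₀ = 0.076.
Under exogeneity and monotonicity, PN = (p₁ − p₀) / p₁.
PN = (0.14 − 0.076) / 0.14 = 0.064 / 0.14 ≈ 0.4571

PN ≈ 0.457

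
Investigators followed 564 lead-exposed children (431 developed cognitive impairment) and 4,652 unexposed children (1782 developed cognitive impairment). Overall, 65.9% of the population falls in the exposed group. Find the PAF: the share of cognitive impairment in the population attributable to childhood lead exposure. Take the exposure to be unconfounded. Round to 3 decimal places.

PAF ≈ 0.396

p₁ = P(outcome | exposed) = 431/564 = 0.76418
p₀ = P(outcome | unexposed) = 1782/4652 = 0.38306
Overall risk P(Y=1) = π·p₁ + (1−π)·p₀ = 0.659×0.76418 + 0.341×0.38306 = 0.63422.
Under exogeneity, PAF = [P(Y=1) − p₀] / P(Y=1).
PAF = (0.63422 − 0.38306) / 0.63422 ≈ 0.3960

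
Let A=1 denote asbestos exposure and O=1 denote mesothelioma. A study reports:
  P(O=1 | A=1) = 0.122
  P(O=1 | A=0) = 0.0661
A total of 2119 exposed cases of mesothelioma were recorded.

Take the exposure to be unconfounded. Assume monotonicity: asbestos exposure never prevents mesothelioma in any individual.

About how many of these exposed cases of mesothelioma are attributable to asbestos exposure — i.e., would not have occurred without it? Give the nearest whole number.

about 971 cases

Let p₁ = 0.122, p₀ = 0.0661.
PN = (p₁ − p₀)/p₁ = (0.122 − 0.0661) / 0.122 ≈ 0.45820.
Attributable cases ≈ PN × (exposed cases) = 0.45820 × 2119 ≈ 970.92.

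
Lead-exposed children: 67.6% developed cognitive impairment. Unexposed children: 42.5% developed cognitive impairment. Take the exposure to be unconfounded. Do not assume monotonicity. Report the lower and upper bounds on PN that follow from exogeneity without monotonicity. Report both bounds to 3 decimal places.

0.371 ≤ PN ≤ 0.851

p₁ = 0.676, p₀ = 0.425.
Under exogeneity alone the bounds on PN are max{0,(p₁−p₀)/p₁} ≤ PN ≤ min{1,(1−p₀)/p₁}.
  lower = (p₁ − p₀)/p₁ = 0.251 / 0.676 ≈ 0.3713
  upper = min{1, (1 − p₀)/p₁} = 0.575 / 0.676 ≈ 0.8506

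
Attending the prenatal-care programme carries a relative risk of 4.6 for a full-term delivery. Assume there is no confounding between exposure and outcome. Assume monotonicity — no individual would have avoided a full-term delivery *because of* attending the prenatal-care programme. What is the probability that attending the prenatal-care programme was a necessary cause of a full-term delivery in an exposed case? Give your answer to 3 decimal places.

PN ≈ 0.783

Under exogeneity and monotonicity, PN = (RR − 1) / RR = 1 − 1/RR.
PN = (4.6 − 1) / 4.6 = 3.6 / 4.6 ≈ 0.7826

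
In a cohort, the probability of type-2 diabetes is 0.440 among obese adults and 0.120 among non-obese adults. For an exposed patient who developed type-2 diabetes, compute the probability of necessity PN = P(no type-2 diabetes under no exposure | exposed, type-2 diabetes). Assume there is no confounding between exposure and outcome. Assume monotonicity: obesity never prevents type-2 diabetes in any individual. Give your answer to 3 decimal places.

Let p₁ = 0.44, p₀ = 0.12.
Under exogeneity and monotonicity, PN = (p₁ − p₀) / p₁.
PN = (0.44 − 0.12) / 0.44 = 0.32 / 0.44 ≈ 0.7273

PN ≈ 0.727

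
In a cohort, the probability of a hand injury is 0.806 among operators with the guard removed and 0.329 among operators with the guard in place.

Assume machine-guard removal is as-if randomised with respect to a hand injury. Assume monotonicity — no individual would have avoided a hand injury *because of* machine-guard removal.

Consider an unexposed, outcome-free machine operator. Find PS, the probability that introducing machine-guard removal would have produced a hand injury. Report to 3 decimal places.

Let p₁ = 0.806, p₀ = 0.329.
Under exogeneity and monotonicity, PS = (p₁ − p₀) / (1 − p₀).
PS = (0.806 − 0.329) / (1 − 0.329) = 0.477 / 0.671 ≈ 0.7109

PS ≈ 0.711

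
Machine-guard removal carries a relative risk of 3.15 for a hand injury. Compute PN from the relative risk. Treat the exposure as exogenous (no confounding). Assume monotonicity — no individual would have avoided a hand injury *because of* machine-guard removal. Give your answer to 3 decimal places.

PN ≈ 0.683

Under exogeneity and monotonicity, PN = (RR − 1) / RR = 1 − 1/RR.
PN = (3.15 − 1) / 3.15 = 2.15 / 3.15 ≈ 0.6825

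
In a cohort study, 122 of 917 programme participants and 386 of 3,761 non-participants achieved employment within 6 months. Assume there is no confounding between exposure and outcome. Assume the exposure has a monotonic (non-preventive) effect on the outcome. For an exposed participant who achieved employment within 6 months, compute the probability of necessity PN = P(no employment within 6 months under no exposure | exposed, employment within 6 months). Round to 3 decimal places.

PN ≈ 0.229

p₁ = P(outcome | exposed) = 122/917 = 0.13304
p₀ = P(outcome | unexposed) = 386/3761 = 0.10263
Under exogeneity and monotonicity, PN = (p₁ − p₀) / p₁.
PN = (0.13304 − 0.10263) / 0.13304 = 0.03041 / 0.13304 ≈ 0.2286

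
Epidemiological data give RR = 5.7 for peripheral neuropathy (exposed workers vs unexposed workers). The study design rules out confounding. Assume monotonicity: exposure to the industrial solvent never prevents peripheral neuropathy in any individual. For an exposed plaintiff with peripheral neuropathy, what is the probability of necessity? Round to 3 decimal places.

PN ≈ 0.825

Under exogeneity and monotonicity, PN = (RR − 1) / RR = 1 − 1/RR.
PN = (5.7 − 1) / 5.7 = 4.7 / 5.7 ≈ 0.8246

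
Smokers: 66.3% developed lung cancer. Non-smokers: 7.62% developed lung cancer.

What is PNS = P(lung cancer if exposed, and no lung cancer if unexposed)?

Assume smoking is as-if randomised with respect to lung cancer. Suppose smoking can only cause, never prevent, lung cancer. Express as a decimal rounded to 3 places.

p₁ = 0.663, p₀ = 0.0762.
Under exogeneity and monotonicity, PNS = p₁ − p₀.
PNS = 0.663 − 0.0762 = 0.5868

PNS ≈ 0.587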